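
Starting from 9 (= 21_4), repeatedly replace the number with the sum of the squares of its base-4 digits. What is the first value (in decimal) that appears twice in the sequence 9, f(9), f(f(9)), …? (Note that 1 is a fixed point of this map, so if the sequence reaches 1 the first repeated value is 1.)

1

9 = (2,1)_4 → 2² + 1² = 5
5 = (1,1)_4 → 1² + 1² = 2
2 = (2)_4 → 2² = 4
4 = (1,0)_4 → 1² + 0² = 1  — reached the fixed point 1.
1 → 1, so 1 is the first repeated value.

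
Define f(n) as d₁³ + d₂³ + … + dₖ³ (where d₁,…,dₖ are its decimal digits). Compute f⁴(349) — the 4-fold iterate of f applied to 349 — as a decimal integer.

55

349 → 3³ + 4³ + 9³ = 27 + 64 + 729 = 820
820 → 8³ + 2³ + 0³ = 512 + 8 + 0 = 520
520 → 5³ + 2³ + 0³ = 125 + 8 + 0 = 133
133 → 1³ + 3³ + 3³ = 1 + 27 + 27 = 55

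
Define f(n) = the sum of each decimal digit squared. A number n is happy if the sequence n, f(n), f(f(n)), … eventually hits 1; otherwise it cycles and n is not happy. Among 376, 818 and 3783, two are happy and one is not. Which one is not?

3783

376: 376 → 94 → 97 → 130 → 10 → 1  — reaches 1 (happy)
818: 818 → 129 → 86 → 100 → 1  — reaches 1 (happy)
3783: 3783 → 131 → 11 → 2 → 4 → 16 → 37 → 58 → 89 → 145 → 42 → 20 → 4  — repeats 4 (not happy)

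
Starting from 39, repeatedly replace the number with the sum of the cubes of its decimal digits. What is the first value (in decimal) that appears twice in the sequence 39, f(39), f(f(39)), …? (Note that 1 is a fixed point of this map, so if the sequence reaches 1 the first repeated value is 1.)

39 → 3³ + 9³ = 27 + 729 = 756
756 → 7³ + 5³ + 6³ = 343 + 125 + 216 = 684
684 → 6³ + 8³ + 4³ = 216 + 512 + 64 = 792
792 → 7³ + 9³ + 2³ = 343 + 729 + 8 = 1080
1080 → 1³ + 0³ + 8³ + 0³ = 1 + 0 + 512 + 0 = 513
513 → 5³ + 1³ + 3³ = 125 + 1 + 27 = 153
153 → 1³ + 5³ + 3³ = 1 + 125 + 27 = 153  — 153 already appeared earlier.

153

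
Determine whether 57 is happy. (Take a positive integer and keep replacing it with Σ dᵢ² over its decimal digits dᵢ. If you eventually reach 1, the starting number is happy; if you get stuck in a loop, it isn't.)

not happy

57 → 5² + 7² = 25 + 49 = 74
74 → 7² + 4² = 49 + 16 = 65
65 → 6² + 5² = 36 + 25 = 61
61 → 6² + 1² = 36 + 1 = 37
37 → 3² + 7² = 9 + 49 = 58
58 → 5² + 8² = 25 + 64 = 89
89 → 8² + 9² = 64 + 81 = 145
145 → 1² + 4² + 5² = 1 + 16 + 25 = 42
42 → 4² + 2² = 16 + 4 = 20
20 → 2² + 0² = 4 + 0 = 4
4 → 4² = 16
16 → 1² + 6² = 1 + 36 = 37  — 37 already seen; the sequence cycles without reaching 1.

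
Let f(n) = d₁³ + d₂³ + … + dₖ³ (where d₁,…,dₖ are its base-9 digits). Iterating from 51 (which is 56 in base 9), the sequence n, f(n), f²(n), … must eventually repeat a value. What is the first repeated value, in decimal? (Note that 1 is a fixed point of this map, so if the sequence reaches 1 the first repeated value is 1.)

1

51 = (5,6)_9 → 5³ + 6³ = 341
341 = (4,1,8)_9 → 4³ + 1³ + 8³ = 577
577 = (7,1,1)_9 → 7³ + 1³ + 1³ = 345
345 = (4,2,3)_9 → 4³ + 2³ + 3³ = 99
99 = (1,2,0)_9 → 1³ + 2³ + 0³ = 9
9 = (1,0)_9 → 1³ + 0³ = 1  — reached the fixed point 1.
1 → 1, so 1 is the first repeated value.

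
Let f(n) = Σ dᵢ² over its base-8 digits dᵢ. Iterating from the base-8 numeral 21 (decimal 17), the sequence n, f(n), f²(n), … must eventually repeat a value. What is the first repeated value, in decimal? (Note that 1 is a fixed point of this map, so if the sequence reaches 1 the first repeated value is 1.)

5

17 = (2,1)_8 → 2² + 1² = 5
5 = (5)_8 → 5² = 25
25 = (3,1)_8 → 3² + 1² = 10
10 = (1,2)_8 → 1² + 2² = 5  — 5 already appeared earlier.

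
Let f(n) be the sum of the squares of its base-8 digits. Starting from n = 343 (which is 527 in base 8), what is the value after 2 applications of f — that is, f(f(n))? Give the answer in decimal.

343 = (5,2,7)_8 → 5² + 2² + 7² = 25 + 4 + 49 = 78
78 = (1,1,6)_8 → 1² + 1² + 6² = 1 + 1 + 36 = 38

38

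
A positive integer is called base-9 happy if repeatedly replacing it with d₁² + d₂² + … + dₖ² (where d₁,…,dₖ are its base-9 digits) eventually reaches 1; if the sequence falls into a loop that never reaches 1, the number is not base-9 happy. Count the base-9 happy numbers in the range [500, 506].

500: 500 → 62 → 100 → 6 → 36 → 16 → 50 → 50  — not base-9 happy
501: 501 → 73 → 65 → 53 → 89 → 65  — not base-9 happy
502: 502 → 86 → 26 → 68 → 74 → 68  — not base-9 happy
503: 503 → 101 → 9 → 1  — base-9 happy
504: 504 → 40 → 32 → 34 → 58 → 52 → 74 → 68 → 74  — not base-9 happy
505: 505 → 41 → 41  — not base-9 happy
506: 506 → 44 → 80 → 128 → 30 → 18 → 4 → 16 → 50 → 50  — not base-9 happy
base-9 happy: 503

1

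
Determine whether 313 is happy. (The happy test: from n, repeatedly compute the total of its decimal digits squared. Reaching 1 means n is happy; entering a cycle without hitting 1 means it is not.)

313 → 3² + 1² + 3² = 9 + 1 + 9 = 19
19 → 1² + 9² = 1 + 81 = 82
82 → 8² + 2² = 64 + 4 = 68
68 → 6² + 8² = 36 + 64 = 100
100 → 1² + 0² + 0² = 1 + 0 + 0 = 1  — reached 1.

happy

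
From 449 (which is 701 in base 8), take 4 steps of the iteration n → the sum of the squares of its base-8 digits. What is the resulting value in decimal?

449 = (7,0,1)_8 → 7² + 0² + 1² = 50
50 = (6,2)_8 → 6² + 2² = 40
40 = (5,0)_8 → 5² + 0² = 25
25 = (3,1)_8 → 3² + 1² = 10

10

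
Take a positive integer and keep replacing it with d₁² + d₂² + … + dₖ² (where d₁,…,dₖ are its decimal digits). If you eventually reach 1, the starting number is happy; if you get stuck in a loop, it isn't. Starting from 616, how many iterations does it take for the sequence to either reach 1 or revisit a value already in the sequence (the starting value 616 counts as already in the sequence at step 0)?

616 → 6² + 1² + 6² = 73
73 → 7² + 3² = 58
58 → 5² + 8² = 89
89 → 8² + 9² = 145
145 → 1² + 4² + 5² = 42
42 → 4² + 2² = 20
20 → 2² + 0² = 4
4 → 4² = 16
16 → 1² + 6² = 37
37 → 3² + 7² = 58  — 58 repeats.
That took 10 steps.

10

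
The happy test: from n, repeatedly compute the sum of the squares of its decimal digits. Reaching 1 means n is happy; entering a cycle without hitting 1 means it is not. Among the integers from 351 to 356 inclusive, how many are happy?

351: 351 → 35 → 34 → 25 → 29 → 85 → 89 → 145 → 42 → 20 → 4 → 16 → 37 → 58 → 89  (repeats 89)
352: 352 → 38 → 73 → 58 → 89 → 145 → 42 → 20 → 4 → 16 → 37 → 58  (repeats 58)
353: 353 → 43 → 25 → 29 → 85 → 89 → 145 → 42 → 20 → 4 → 16 → 37 → 58 → 89  (repeats 89)
354: 354 → 50 → 25 → 29 → 85 → 89 → 145 → 42 → 20 → 4 → 16 → 37 → 58 → 89  (repeats 89)
355: 355 → 59 → 106 → 37 → 58 → 89 → 145 → 42 → 20 → 4 → 16 → 37  (repeats 37)
356: 356 → 70 → 49 → 97 → 130 → 10 → 1  (reaches 1)
happy: 356

1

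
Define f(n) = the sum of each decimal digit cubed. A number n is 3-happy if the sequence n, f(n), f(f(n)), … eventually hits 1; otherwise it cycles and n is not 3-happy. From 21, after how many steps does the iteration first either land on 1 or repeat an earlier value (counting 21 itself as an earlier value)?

6

21 → 9
9 → 729
729 → 1080
1080 → 513
513 → 153
153 → 153  — 153 repeats.
That took 6 steps.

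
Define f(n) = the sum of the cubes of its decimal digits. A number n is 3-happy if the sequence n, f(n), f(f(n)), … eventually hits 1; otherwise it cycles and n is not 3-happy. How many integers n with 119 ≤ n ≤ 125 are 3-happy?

1

119: 119 → 731 → 371 → 371  — not 3-happy
120: 120 → 9 → 729 → 1080 → 513 → 153 → 153  — not 3-happy
121: 121 → 10 → 1  — 3-happy
122: 122 → 17 → 344 → 155 → 251 → 134 → 92 → 737 → 713 → 371 → 371  — not 3-happy
123: 123 → 36 → 243 → 99 → 1458 → 702 → 351 → 153 → 153  — not 3-happy
124: 124 → 73 → 370 → 370  — not 3-happy
125: 125 → 134 → 92 → 737 → 713 → 371 → 371  — not 3-happy
3-happy: 121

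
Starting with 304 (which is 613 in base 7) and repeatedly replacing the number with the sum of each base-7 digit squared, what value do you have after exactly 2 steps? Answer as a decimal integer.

52

304 = (6,1,3)_7 → 6² + 1² + 3² = 36 + 1 + 9 = 46
46 = (6,4)_7 → 6² + 4² = 36 + 16 = 52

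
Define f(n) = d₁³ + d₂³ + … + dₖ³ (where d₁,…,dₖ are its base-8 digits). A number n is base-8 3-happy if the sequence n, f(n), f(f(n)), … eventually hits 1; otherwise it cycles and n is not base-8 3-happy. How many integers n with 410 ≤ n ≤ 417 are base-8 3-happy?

2

410: 410 → 251 → 397 → 342 → 349 → 277 → 197 → 152 → 35 → 91 → 55 → 559 → 469 → 476 → 434 → 440 → 559  — not base-8 3-happy
411: 411 → 270 → 281 → 92 → 92  — not base-8 3-happy
412: 412 → 307 → 307  — not base-8 3-happy
413: 413 → 368 → 341 → 258 → 72 → 2 → 8 → 1  — base-8 3-happy
414: 414 → 459 → 371 → 368 → 341 → 258 → 72 → 2 → 8 → 1  — base-8 3-happy
415: 415 → 586 → 11 → 28 → 91 → 55 → 559 → 469 → 476 → 434 → 440 → 559  — not base-8 3-happy
416: 416 → 280 → 91 → 55 → 559 → 469 → 476 → 434 → 440 → 559  — not base-8 3-happy
417: 417 → 281 → 92 → 92  — not base-8 3-happy
base-8 3-happy: 413, 414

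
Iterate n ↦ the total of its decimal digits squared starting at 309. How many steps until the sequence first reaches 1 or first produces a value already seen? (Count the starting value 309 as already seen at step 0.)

309 → 90
90 → 81
81 → 65
65 → 61
61 → 37
37 → 58
58 → 89
89 → 145
145 → 42
42 → 20
20 → 4
4 → 16
16 → 37  — 37 repeats.
That took 13 steps.

13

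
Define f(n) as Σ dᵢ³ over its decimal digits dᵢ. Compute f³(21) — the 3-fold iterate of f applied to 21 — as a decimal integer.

1080

21 → 2³ + 1³ = 8 + 1 = 9
9 → 9³ = 729
729 → 7³ + 2³ + 9³ = 343 + 8 + 729 = 1080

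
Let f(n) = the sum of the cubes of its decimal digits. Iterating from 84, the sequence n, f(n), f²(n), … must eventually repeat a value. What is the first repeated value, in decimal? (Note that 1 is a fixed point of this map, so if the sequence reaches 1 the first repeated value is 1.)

84 → 8³ + 4³ = 512 + 64 = 576
576 → 5³ + 7³ + 6³ = 125 + 343 + 216 = 684
684 → 6³ + 8³ + 4³ = 216 + 512 + 64 = 792
792 → 7³ + 9³ + 2³ = 343 + 729 + 8 = 1080
1080 → 1³ + 0³ + 8³ + 0³ = 1 + 0 + 512 + 0 = 513
513 → 5³ + 1³ + 3³ = 125 + 1 + 27 = 153
153 → 1³ + 5³ + 3³ = 1 + 125 + 27 = 153  — 153 already appeared earlier.

153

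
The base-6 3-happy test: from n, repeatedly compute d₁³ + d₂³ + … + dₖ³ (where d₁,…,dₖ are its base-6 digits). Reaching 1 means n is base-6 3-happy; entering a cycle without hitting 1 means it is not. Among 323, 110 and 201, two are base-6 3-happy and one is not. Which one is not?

110

323: 323 → 259 → 4 → 64 → 129 → 81 → 36 → 1  — reaches 1 (base-6 3-happy)
110: 110 → 35 → 250 → 190 → 190  — repeats 190 (not base-6 3-happy)
201: 201 → 179 → 314 → 81 → 36 → 1  — reaches 1 (base-6 3-happy)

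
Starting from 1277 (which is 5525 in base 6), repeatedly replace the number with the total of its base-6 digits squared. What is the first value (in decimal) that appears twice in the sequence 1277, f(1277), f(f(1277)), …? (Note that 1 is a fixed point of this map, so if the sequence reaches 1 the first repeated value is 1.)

1277 = (5,5,2,5)_6 → 79
79 = (2,1,1)_6 → 6
6 = (1,0)_6 → 1  — reached the fixed point 1.
1 → 1, so 1 is the first repeated value.

1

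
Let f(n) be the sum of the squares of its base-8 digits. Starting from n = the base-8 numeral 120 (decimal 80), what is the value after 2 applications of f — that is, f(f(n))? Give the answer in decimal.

80 = (1,2,0)_8 → 1² + 2² + 0² = 1 + 4 + 0 = 5
5 = (5)_8 → 5² = 25

25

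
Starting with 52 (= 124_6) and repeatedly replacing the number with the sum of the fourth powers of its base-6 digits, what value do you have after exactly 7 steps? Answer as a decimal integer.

338

52 = (1,2,4)_6 → 1⁴ + 2⁴ + 4⁴ = 273
273 = (1,1,3,3)_6 → 1⁴ + 1⁴ + 3⁴ + 3⁴ = 164
164 = (4,3,2)_6 → 4⁴ + 3⁴ + 2⁴ = 353
353 = (1,3,4,5)_6 → 1⁴ + 3⁴ + 4⁴ + 5⁴ = 963
963 = (4,2,4,3)_6 → 4⁴ + 2⁴ + 4⁴ + 3⁴ = 609
609 = (2,4,5,3)_6 → 2⁴ + 4⁴ + 5⁴ + 3⁴ = 978
978 = (4,3,1,0)_6 → 4⁴ + 3⁴ + 1⁴ + 0⁴ = 338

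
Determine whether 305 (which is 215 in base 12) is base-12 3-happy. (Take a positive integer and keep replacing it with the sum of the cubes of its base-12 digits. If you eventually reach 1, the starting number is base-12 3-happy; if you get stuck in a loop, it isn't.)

305 = (2,1,5)_12 → 2³ + 1³ + 5³ = 8 + 1 + 125 = 134
134 = (11,2)_12 → 11³ + 2³ = 1331 + 8 = 1339
1339 = (9,3,7)_12 → 9³ + 3³ + 7³ = 729 + 27 + 343 = 1099
1099 = (7,7,7)_12 → 7³ + 7³ + 7³ = 343 + 343 + 343 = 1029
1029 = (7,1,9)_12 → 7³ + 1³ + 9³ = 343 + 1 + 729 = 1073
1073 = (7,5,5)_12 → 7³ + 5³ + 5³ = 343 + 125 + 125 = 593
593 = (4,1,5)_12 → 4³ + 1³ + 5³ = 64 + 1 + 125 = 190
190 = (1,3,10)_12 → 1³ + 3³ + 10³ = 1 + 27 + 1000 = 1028
1028 = (7,1,8)_12 → 7³ + 1³ + 8³ = 343 + 1 + 512 = 856
856 = (5,11,4)_12 → 5³ + 11³ + 4³ = 125 + 1331 + 64 = 1520
1520 = (10,6,8)_12 → 10³ + 6³ + 8³ = 1000 + 216 + 512 = 1728
1728 = (1,0,0,0)_12 → 1³ + 0³ + 0³ + 0³ = 1 + 0 + 0 + 0 = 1  — reached 1.

base-12 3-happy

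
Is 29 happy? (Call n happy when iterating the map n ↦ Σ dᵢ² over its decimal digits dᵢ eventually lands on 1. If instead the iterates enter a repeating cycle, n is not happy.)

29 → 2² + 9² = 4 + 81 = 85
85 → 8² + 5² = 64 + 25 = 89
89 → 8² + 9² = 64 + 81 = 145
145 → 1² + 4² + 5² = 1 + 16 + 25 = 42
42 → 4² + 2² = 16 + 4 = 20
20 → 2² + 0² = 4 + 0 = 4
4 → 4² = 16
16 → 1² + 6² = 1 + 36 = 37
37 → 3² + 7² = 9 + 49 = 58
58 → 5² + 8² = 25 + 64 = 89  — 89 already seen; the sequence cycles without reaching 1.

not happy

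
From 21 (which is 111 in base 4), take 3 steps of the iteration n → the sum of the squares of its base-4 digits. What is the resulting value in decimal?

21 = (1,1,1)_4 → 1² + 1² + 1² = 3
3 = (3)_4 → 3² = 9
9 = (2,1)_4 → 2² + 1² = 5

5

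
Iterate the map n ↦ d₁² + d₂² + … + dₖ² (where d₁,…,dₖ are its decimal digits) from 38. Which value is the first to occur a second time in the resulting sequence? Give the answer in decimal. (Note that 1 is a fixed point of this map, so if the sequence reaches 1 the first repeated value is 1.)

58

38 → 3² + 8² = 73
73 → 7² + 3² = 58
58 → 5² + 8² = 89
89 → 8² + 9² = 145
145 → 1² + 4² + 5² = 42
42 → 4² + 2² = 20
20 → 2² + 0² = 4
4 → 4² = 16
16 → 1² + 6² = 37
37 → 3² + 7² = 58  — 58 already appeared earlier.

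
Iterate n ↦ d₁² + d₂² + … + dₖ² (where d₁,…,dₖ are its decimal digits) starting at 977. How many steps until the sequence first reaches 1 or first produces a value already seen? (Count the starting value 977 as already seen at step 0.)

13

977 → 9² + 7² + 7² = 179
179 → 1² + 7² + 9² = 131
131 → 1² + 3² + 1² = 11
11 → 1² + 1² = 2
2 → 2² = 4
4 → 4² = 16
16 → 1² + 6² = 37
37 → 3² + 7² = 58
58 → 5² + 8² = 89
89 → 8² + 9² = 145
145 → 1² + 4² + 5² = 42
42 → 4² + 2² = 20
20 → 2² + 0² = 4  — 4 repeats.
That took 13 steps.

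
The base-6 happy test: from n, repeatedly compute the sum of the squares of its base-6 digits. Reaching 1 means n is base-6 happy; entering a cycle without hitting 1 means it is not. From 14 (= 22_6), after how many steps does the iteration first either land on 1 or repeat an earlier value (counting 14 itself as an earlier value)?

14 = (2,2)_6 → 2² + 2² = 4 + 4 = 8
8 = (1,2)_6 → 1² + 2² = 1 + 4 = 5
5 = (5)_6 → 5² = 25
25 = (4,1)_6 → 4² + 1² = 16 + 1 = 17
17 = (2,5)_6 → 2² + 5² = 4 + 25 = 29
29 = (4,5)_6 → 4² + 5² = 16 + 25 = 41
41 = (1,0,5)_6 → 1² + 0² + 5² = 1 + 0 + 25 = 26
26 = (4,2)_6 → 4² + 2² = 16 + 4 = 20
20 = (3,2)_6 → 3² + 2² = 9 + 4 = 13
13 = (2,1)_6 → 2² + 1² = 4 + 1 = 5  — 5 repeats.
That took 10 steps.

10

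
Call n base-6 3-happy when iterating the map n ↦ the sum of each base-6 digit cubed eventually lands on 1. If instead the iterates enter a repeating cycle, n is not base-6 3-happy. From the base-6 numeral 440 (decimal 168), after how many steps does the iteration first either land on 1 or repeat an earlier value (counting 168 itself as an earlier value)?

6

168 = (4,4,0)_6 → 4³ + 4³ + 0³ = 64 + 64 + 0 = 128
128 = (3,3,2)_6 → 3³ + 3³ + 2³ = 27 + 27 + 8 = 62
62 = (1,4,2)_6 → 1³ + 4³ + 2³ = 1 + 64 + 8 = 73
73 = (2,0,1)_6 → 2³ + 0³ + 1³ = 8 + 0 + 1 = 9
9 = (1,3)_6 → 1³ + 3³ = 1 + 27 = 28
28 = (4,4)_6 → 4³ + 4³ = 64 + 64 = 128  — 128 repeats.
That took 6 steps.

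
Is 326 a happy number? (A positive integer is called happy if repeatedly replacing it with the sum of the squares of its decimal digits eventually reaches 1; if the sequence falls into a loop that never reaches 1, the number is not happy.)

326 → 3² + 2² + 6² = 49
49 → 4² + 9² = 97
97 → 9² + 7² = 130
130 → 1² + 3² + 0² = 10
10 → 1² + 0² = 1  — reached 1.

happy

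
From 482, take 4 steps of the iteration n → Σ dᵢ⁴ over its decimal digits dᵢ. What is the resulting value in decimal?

482 → 4⁴ + 8⁴ + 2⁴ = 256 + 4096 + 16 = 4368
4368 → 4⁴ + 3⁴ + 6⁴ + 8⁴ = 256 + 81 + 1296 + 4096 = 5729
5729 → 5⁴ + 7⁴ + 2⁴ + 9⁴ = 625 + 2401 + 16 + 6561 = 9603
9603 → 9⁴ + 6⁴ + 0⁴ + 3⁴ = 6561 + 1296 + 0 + 81 = 7938

7938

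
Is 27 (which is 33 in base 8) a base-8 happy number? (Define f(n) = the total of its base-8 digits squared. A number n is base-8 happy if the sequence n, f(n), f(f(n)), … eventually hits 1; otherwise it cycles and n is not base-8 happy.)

27 = (3,3)_8 → 3² + 3² = 18
18 = (2,2)_8 → 2² + 2² = 8
8 = (1,0)_8 → 1² + 0² = 1  — reached 1.

base-8 happy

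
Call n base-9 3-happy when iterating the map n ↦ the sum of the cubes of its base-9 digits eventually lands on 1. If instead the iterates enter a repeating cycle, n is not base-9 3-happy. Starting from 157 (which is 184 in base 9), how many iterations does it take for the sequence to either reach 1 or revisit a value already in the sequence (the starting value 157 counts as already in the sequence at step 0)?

157 = (1,8,4)_9 → 1³ + 8³ + 4³ = 1 + 512 + 64 = 577
577 = (7,1,1)_9 → 7³ + 1³ + 1³ = 343 + 1 + 1 = 345
345 = (4,2,3)_9 → 4³ + 2³ + 3³ = 64 + 8 + 27 = 99
99 = (1,2,0)_9 → 1³ + 2³ + 0³ = 1 + 8 + 0 = 9
9 = (1,0)_9 → 1³ + 0³ = 1 + 0 = 1  — reached 1.
That took 5 steps.

5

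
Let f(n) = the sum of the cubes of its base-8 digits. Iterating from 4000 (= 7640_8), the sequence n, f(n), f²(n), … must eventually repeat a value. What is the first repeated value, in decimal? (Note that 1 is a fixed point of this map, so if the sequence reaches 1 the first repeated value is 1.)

4000 = (7,6,4,0)_8 → 7³ + 6³ + 4³ + 0³ = 343 + 216 + 64 + 0 = 623
623 = (1,1,5,7)_8 → 1³ + 1³ + 5³ + 7³ = 1 + 1 + 125 + 343 = 470
470 = (7,2,6)_8 → 7³ + 2³ + 6³ = 343 + 8 + 216 = 567
567 = (1,0,6,7)_8 → 1³ + 0³ + 6³ + 7³ = 1 + 0 + 216 + 343 = 560
560 = (1,0,6,0)_8 → 1³ + 0³ + 6³ + 0³ = 1 + 0 + 216 + 0 = 217
217 = (3,3,1)_8 → 3³ + 3³ + 1³ = 27 + 27 + 1 = 55
55 = (6,7)_8 → 6³ + 7³ = 216 + 343 = 559
559 = (1,0,5,7)_8 → 1³ + 0³ + 5³ + 7³ = 1 + 0 + 125 + 343 = 469
469 = (7,2,5)_8 → 7³ + 2³ + 5³ = 343 + 8 + 125 = 476
476 = (7,3,4)_8 → 7³ + 3³ + 4³ = 343 + 27 + 64 = 434
434 = (6,6,2)_8 → 6³ + 6³ + 2³ = 216 + 216 + 8 = 440
440 = (6,7,0)_8 → 6³ + 7³ + 0³ = 216 + 343 + 0 = 559  — 559 already appeared earlier.

559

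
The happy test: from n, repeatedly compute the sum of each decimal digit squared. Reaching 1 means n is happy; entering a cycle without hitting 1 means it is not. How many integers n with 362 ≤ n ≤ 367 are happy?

362: 362 → 49 → 97 → 130 → 10 → 1  (reaches 1)
363: 363 → 54 → 41 → 17 → 50 → 25 → 29 → 85 → 89 → 145 → 42 → 20 → 4 → 16 → 37 → 58 → 89  (repeats 89)
364: 364 → 61 → 37 → 58 → 89 → 145 → 42 → 20 → 4 → 16 → 37  (repeats 37)
365: 365 → 70 → 49 → 97 → 130 → 10 → 1  (reaches 1)
366: 366 → 81 → 65 → 61 → 37 → 58 → 89 → 145 → 42 → 20 → 4 → 16 → 37  (repeats 37)
367: 367 → 94 → 97 → 130 → 10 → 1  (reaches 1)
happy: 362, 365, 367

3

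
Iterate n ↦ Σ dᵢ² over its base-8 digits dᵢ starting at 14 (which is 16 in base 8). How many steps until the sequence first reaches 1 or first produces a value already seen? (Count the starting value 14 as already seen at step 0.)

5

14 = (1,6)_8 → 1² + 6² = 37
37 = (4,5)_8 → 4² + 5² = 41
41 = (5,1)_8 → 5² + 1² = 26
26 = (3,2)_8 → 3² + 2² = 13
13 = (1,5)_8 → 1² + 5² = 26  — 26 repeats.
That took 5 steps.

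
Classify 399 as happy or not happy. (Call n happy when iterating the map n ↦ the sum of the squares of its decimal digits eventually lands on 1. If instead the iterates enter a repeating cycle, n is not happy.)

399 → 3² + 9² + 9² = 171
171 → 1² + 7² + 1² = 51
51 → 5² + 1² = 26
26 → 2² + 6² = 40
40 → 4² + 0² = 16
16 → 1² + 6² = 37
37 → 3² + 7² = 58
58 → 5² + 8² = 89
89 → 8² + 9² = 145
145 → 1² + 4² + 5² = 42
42 → 4² + 2² = 20
20 → 2² + 0² = 4
4 → 4² = 16  — 16 already seen; the sequence cycles without reaching 1.

not happy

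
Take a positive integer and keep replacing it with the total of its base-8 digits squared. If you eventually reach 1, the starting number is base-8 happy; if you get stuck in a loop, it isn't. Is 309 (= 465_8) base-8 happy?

309 = (4,6,5)_8 → 4² + 6² + 5² = 16 + 36 + 25 = 77
77 = (1,1,5)_8 → 1² + 1² + 5² = 1 + 1 + 25 = 27
27 = (3,3)_8 → 3² + 3² = 9 + 9 = 18
18 = (2,2)_8 → 2² + 2² = 4 + 4 = 8
8 = (1,0)_8 → 1² + 0² = 1 + 0 = 1  — reached 1.

base-8 happy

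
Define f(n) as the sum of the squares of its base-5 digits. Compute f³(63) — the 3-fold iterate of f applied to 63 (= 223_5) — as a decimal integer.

13

63 = (2,2,3)_5 → 2² + 2² + 3² = 17
17 = (3,2)_5 → 3² + 2² = 13
13 = (2,3)_5 → 2² + 3² = 13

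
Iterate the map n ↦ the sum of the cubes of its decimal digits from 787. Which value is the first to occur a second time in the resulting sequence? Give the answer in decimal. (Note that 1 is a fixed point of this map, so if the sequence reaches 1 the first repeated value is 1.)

787 → 7³ + 8³ + 7³ = 343 + 512 + 343 = 1198
1198 → 1³ + 1³ + 9³ + 8³ = 1 + 1 + 729 + 512 = 1243
1243 → 1³ + 2³ + 4³ + 3³ = 1 + 8 + 64 + 27 = 100
100 → 1³ + 0³ + 0³ = 1 + 0 + 0 = 1  — reached the fixed point 1.
1 → 1, so 1 is the first repeated value.

1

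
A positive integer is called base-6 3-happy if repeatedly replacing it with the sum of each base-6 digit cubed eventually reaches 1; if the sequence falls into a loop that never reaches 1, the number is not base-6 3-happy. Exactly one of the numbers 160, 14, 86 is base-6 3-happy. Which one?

86

160: 160 → 136 → 155 → 190 → 190  — repeats 190 (not base-6 3-happy)
14: 14 → 16 → 72 → 8 → 9 → 28 → 128 → 62 → 73 → 9  — repeats 9 (not base-6 3-happy)
86: 86 → 24 → 64 → 129 → 81 → 36 → 1  — reaches 1 (base-6 3-happy)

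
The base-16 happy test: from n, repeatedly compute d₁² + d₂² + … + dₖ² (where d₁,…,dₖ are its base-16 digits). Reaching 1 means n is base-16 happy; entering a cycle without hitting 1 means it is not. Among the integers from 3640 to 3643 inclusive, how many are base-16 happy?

2

3640: 3640 → 269 → 170 → 200 → 208 → 169 → 181 → 146 → 85 → 50 → 13 → 169  — not base-16 happy
3641: 3641 → 286 → 198 → 180 → 137 → 145 → 82 → 29 → 170 → 200 → 208 → 169 → 181 → 146 → 85 → 50 → 13 → 169  — not base-16 happy
3642: 3642 → 305 → 11 → 121 → 130 → 68 → 32 → 4 → 16 → 1  — base-16 happy
3643: 3643 → 326 → 53 → 34 → 8 → 64 → 16 → 1  — base-16 happy
base-16 happy: 3642, 3643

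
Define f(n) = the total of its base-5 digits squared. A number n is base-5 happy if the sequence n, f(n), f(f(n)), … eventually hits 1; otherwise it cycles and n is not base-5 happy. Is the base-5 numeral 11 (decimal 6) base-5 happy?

not base-5 happy

6 = (1,1)_5 → 1² + 1² = 1 + 1 = 2
2 = (2)_5 → 2² = 4
4 = (4)_5 → 4² = 16
16 = (3,1)_5 → 3² + 1² = 9 + 1 = 10
10 = (2,0)_5 → 2² + 0² = 4 + 0 = 4  — 4 already seen; the sequence cycles without reaching 1.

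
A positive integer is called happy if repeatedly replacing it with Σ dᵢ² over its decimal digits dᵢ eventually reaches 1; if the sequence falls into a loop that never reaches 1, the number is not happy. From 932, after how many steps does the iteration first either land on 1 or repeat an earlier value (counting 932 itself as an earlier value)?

932 → 9² + 3² + 2² = 81 + 9 + 4 = 94
94 → 9² + 4² = 81 + 16 = 97
97 → 9² + 7² = 81 + 49 = 130
130 → 1² + 3² + 0² = 1 + 9 + 0 = 10
10 → 1² + 0² = 1 + 0 = 1  — reached 1.
That took 5 steps.

5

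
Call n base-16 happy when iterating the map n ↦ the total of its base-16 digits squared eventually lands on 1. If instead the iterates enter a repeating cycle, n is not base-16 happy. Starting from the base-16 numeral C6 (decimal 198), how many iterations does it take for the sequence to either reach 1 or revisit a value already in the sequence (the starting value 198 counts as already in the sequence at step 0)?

198 = (12,6)_16 → 12² + 6² = 180
180 = (11,4)_16 → 11² + 4² = 137
137 = (8,9)_16 → 8² + 9² = 145
145 = (9,1)_16 → 9² + 1² = 82
82 = (5,2)_16 → 5² + 2² = 29
29 = (1,13)_16 → 1² + 13² = 170
170 = (10,10)_16 → 10² + 10² = 200
200 = (12,8)_16 → 12² + 8² = 208
208 = (13,0)_16 → 13² + 0² = 169
169 = (10,9)_16 → 10² + 9² = 181
181 = (11,5)_16 → 11² + 5² = 146
146 = (9,2)_16 → 9² + 2² = 85
85 = (5,5)_16 → 5² + 5² = 50
50 = (3,2)_16 → 3² + 2² = 13
13 = (13)_16 → 13² = 169  — 169 repeats.
That took 15 steps.

15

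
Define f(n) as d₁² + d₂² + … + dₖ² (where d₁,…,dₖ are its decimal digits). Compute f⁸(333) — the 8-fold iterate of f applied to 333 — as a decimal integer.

145

333 → 3² + 3² + 3² = 9 + 9 + 9 = 27
27 → 2² + 7² = 4 + 49 = 53
53 → 5² + 3² = 25 + 9 = 34
34 → 3² + 4² = 9 + 16 = 25
25 → 2² + 5² = 4 + 25 = 29
29 → 2² + 9² = 4 + 81 = 85
85 → 8² + 5² = 64 + 25 = 89
89 → 8² + 9² = 64 + 81 = 145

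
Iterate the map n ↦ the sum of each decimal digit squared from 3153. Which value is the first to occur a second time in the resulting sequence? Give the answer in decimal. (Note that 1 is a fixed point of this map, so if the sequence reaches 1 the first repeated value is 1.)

1

3153 → 44
44 → 32
32 → 13
13 → 10
10 → 1  — reached the fixed point 1.
1 → 1, so 1 is the first repeated value.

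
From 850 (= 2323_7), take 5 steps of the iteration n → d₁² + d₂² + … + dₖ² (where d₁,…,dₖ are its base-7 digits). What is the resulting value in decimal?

10

850 = (2,3,2,3)_7 → 2² + 3² + 2² + 3² = 4 + 9 + 4 + 9 = 26
26 = (3,5)_7 → 3² + 5² = 9 + 25 = 34
34 = (4,6)_7 → 4² + 6² = 16 + 36 = 52
52 = (1,0,3)_7 → 1² + 0² + 3² = 1 + 0 + 9 = 10
10 = (1,3)_7 → 1² + 3² = 1 + 9 = 10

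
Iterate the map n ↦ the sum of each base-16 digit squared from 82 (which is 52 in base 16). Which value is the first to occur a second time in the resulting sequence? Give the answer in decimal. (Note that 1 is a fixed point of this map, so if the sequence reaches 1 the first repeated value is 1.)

169

82 = (5,2)_16 → 29
29 = (1,13)_16 → 170
170 = (10,10)_16 → 200
200 = (12,8)_16 → 208
208 = (13,0)_16 → 169
169 = (10,9)_16 → 181
181 = (11,5)_16 → 146
146 = (9,2)_16 → 85
85 = (5,5)_16 → 50
50 = (3,2)_16 → 13
13 = (13)_16 → 169  — 169 already appeared earlier.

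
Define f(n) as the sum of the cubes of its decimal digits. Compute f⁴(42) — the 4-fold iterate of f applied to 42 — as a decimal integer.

153

42 → 4³ + 2³ = 64 + 8 = 72
72 → 7³ + 2³ = 343 + 8 = 351
351 → 3³ + 5³ + 1³ = 27 + 125 + 1 = 153
153 → 1³ + 5³ + 3³ = 1 + 125 + 27 = 153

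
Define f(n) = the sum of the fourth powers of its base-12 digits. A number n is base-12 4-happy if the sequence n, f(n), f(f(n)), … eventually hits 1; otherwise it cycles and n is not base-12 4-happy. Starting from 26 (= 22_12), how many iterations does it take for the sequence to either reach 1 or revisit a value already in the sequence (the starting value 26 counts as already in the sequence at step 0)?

26 = (2,2)_12 → 2⁴ + 2⁴ = 32
32 = (2,8)_12 → 2⁴ + 8⁴ = 4112
4112 = (2,4,6,8)_12 → 2⁴ + 4⁴ + 6⁴ + 8⁴ = 5664
5664 = (3,3,4,0)_12 → 3⁴ + 3⁴ + 4⁴ + 0⁴ = 418
418 = (2,10,10)_12 → 2⁴ + 10⁴ + 10⁴ = 20016
20016 = (11,7,0,0)_12 → 11⁴ + 7⁴ + 0⁴ + 0⁴ = 17042
17042 = (9,10,4,2)_12 → 9⁴ + 10⁴ + 4⁴ + 2⁴ = 16833
16833 = (9,8,10,9)_12 → 9⁴ + 8⁴ + 10⁴ + 9⁴ = 27218
27218 = (1,3,9,0,2)_12 → 1⁴ + 3⁴ + 9⁴ + 0⁴ + 2⁴ = 6659
6659 = (3,10,2,11)_12 → 3⁴ + 10⁴ + 2⁴ + 11⁴ = 24738
24738 = (1,2,3,9,6)_12 → 1⁴ + 2⁴ + 3⁴ + 9⁴ + 6⁴ = 7955
7955 = (4,7,2,11)_12 → 4⁴ + 7⁴ + 2⁴ + 11⁴ = 17314
17314 = (10,0,2,10)_12 → 10⁴ + 0⁴ + 2⁴ + 10⁴ = 20016  — 20016 repeats.
That took 13 steps.

13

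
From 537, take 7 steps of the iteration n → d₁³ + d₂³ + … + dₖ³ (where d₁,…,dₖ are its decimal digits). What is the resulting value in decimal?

537 → 5³ + 3³ + 7³ = 495
495 → 4³ + 9³ + 5³ = 918
918 → 9³ + 1³ + 8³ = 1242
1242 → 1³ + 2³ + 4³ + 2³ = 81
81 → 8³ + 1³ = 513
513 → 5³ + 1³ + 3³ = 153
153 → 1³ + 5³ + 3³ = 153

153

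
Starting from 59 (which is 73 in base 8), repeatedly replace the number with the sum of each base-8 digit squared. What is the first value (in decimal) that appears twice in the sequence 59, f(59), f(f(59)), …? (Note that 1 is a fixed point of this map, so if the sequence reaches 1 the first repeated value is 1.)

59 = (7,3)_8 → 7² + 3² = 58
58 = (7,2)_8 → 7² + 2² = 53
53 = (6,5)_8 → 6² + 5² = 61
61 = (7,5)_8 → 7² + 5² = 74
74 = (1,1,2)_8 → 1² + 1² + 2² = 6
6 = (6)_8 → 6² = 36
36 = (4,4)_8 → 4² + 4² = 32
32 = (4,0)_8 → 4² + 0² = 16
16 = (2,0)_8 → 2² + 0² = 4
4 = (4)_8 → 4² = 16  — 16 already appeared earlier.

16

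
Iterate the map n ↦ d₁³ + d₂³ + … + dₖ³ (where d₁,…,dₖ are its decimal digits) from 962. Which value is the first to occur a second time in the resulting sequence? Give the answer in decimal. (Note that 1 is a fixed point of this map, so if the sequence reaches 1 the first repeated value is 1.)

962 → 9³ + 6³ + 2³ = 729 + 216 + 8 = 953
953 → 9³ + 5³ + 3³ = 729 + 125 + 27 = 881
881 → 8³ + 8³ + 1³ = 512 + 512 + 1 = 1025
1025 → 1³ + 0³ + 2³ + 5³ = 1 + 0 + 8 + 125 = 134
134 → 1³ + 3³ + 4³ = 1 + 27 + 64 = 92
92 → 9³ + 2³ = 729 + 8 = 737
737 → 7³ + 3³ + 7³ = 343 + 27 + 343 = 713
713 → 7³ + 1³ + 3³ = 343 + 1 + 27 = 371
371 → 3³ + 7³ + 1³ = 27 + 343 + 1 = 371  — 371 already appeared earlier.

371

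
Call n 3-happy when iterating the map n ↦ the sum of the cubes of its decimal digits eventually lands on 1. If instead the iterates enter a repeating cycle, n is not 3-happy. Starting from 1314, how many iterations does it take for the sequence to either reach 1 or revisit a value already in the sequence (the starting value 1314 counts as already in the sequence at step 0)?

1314 → 93
93 → 756
756 → 684
684 → 792
792 → 1080
1080 → 513
513 → 153
153 → 153  — 153 repeats.
That took 8 steps.

8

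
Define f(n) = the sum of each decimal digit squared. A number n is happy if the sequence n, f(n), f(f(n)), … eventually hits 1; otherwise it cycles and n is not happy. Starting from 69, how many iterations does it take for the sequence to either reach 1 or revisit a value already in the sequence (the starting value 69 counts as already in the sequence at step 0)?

13

69 → 6² + 9² = 36 + 81 = 117
117 → 1² + 1² + 7² = 1 + 1 + 49 = 51
51 → 5² + 1² = 25 + 1 = 26
26 → 2² + 6² = 4 + 36 = 40
40 → 4² + 0² = 16 + 0 = 16
16 → 1² + 6² = 1 + 36 = 37
37 → 3² + 7² = 9 + 49 = 58
58 → 5² + 8² = 25 + 64 = 89
89 → 8² + 9² = 64 + 81 = 145
145 → 1² + 4² + 5² = 1 + 16 + 25 = 42
42 → 4² + 2² = 16 + 4 = 20
20 → 2² + 0² = 4 + 0 = 4
4 → 4² = 16  — 16 repeats.
That took 13 steps.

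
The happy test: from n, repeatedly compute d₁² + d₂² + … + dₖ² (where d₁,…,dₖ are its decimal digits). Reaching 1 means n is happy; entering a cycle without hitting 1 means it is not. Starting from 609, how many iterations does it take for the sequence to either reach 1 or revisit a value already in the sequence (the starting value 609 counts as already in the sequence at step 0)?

609 → 117
117 → 51
51 → 26
26 → 40
40 → 16
16 → 37
37 → 58
58 → 89
89 → 145
145 → 42
42 → 20
20 → 4
4 → 16  — 16 repeats.
That took 13 steps.

13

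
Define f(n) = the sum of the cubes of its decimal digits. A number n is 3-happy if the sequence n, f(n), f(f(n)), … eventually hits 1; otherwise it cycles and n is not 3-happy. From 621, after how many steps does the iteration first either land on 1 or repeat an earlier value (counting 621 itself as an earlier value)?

621 → 6³ + 2³ + 1³ = 225
225 → 2³ + 2³ + 5³ = 141
141 → 1³ + 4³ + 1³ = 66
66 → 6³ + 6³ = 432
432 → 4³ + 3³ + 2³ = 99
99 → 9³ + 9³ = 1458
1458 → 1³ + 4³ + 5³ + 8³ = 702
702 → 7³ + 0³ + 2³ = 351
351 → 3³ + 5³ + 1³ = 153
153 → 1³ + 5³ + 3³ = 153  — 153 repeats.
That took 10 steps.

10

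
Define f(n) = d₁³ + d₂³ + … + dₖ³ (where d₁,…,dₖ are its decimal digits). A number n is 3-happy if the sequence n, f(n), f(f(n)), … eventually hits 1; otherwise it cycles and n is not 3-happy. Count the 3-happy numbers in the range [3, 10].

3: 3 → 27 → 351 → 153 → 153  — not 3-happy
4: 4 → 64 → 280 → 520 → 133 → 55 → 250 → 133  — not 3-happy
5: 5 → 125 → 134 → 92 → 737 → 713 → 371 → 371  — not 3-happy
6: 6 → 216 → 225 → 141 → 66 → 432 → 99 → 1458 → 702 → 351 → 153 → 153  — not 3-happy
7: 7 → 343 → 118 → 514 → 190 → 730 → 370 → 370  — not 3-happy
8: 8 → 512 → 134 → 92 → 737 → 713 → 371 → 371  — not 3-happy
9: 9 → 729 → 1080 → 513 → 153 → 153  — not 3-happy
10: 10 → 1  — 3-happy
3-happy: 10

1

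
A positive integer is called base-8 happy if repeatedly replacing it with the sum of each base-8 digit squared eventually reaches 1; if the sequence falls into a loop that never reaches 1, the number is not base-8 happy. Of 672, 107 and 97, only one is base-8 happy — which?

672: 672 → 21 → 29 → 34 → 20 → 20  — repeats 20 (not base-8 happy)
107: 107 → 35 → 25 → 10 → 5 → 25  — repeats 25 (not base-8 happy)
97: 97 → 18 → 8 → 1  — reaches 1 (base-8 happy)

97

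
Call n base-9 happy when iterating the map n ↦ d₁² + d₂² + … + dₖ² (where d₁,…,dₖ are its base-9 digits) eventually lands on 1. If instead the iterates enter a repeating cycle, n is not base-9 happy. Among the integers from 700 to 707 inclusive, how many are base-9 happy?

700: 700 → 138 → 46 → 26 → 68 → 74 → 68  (repeats 68)
701: 701 → 153 → 65 → 53 → 89 → 65  (repeats 65)
702: 702 → 100 → 6 → 36 → 16 → 50 → 50  (repeats 50)
703: 703 → 101 → 9 → 1  (reaches 1)
704: 704 → 104 → 30 → 18 → 4 → 16 → 50 → 50  (repeats 50)
705: 705 → 109 → 11 → 5 → 25 → 53 → 89 → 65 → 53  (repeats 53)
706: 706 → 116 → 74 → 68 → 74  (repeats 74)
707: 707 → 125 → 81 → 1  (reaches 1)
base-9 happy: 703, 707

2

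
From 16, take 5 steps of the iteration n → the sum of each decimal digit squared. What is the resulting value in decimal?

42

16 → 1² + 6² = 1 + 36 = 37
37 → 3² + 7² = 9 + 49 = 58
58 → 5² + 8² = 25 + 64 = 89
89 → 8² + 9² = 64 + 81 = 145
145 → 1² + 4² + 5² = 1 + 16 + 25 = 42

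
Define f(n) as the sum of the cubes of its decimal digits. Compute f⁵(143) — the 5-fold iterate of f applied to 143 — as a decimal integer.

143 → 1³ + 4³ + 3³ = 92
92 → 9³ + 2³ = 737
737 → 7³ + 3³ + 7³ = 713
713 → 7³ + 1³ + 3³ = 371
371 → 3³ + 7³ + 1³ = 371

371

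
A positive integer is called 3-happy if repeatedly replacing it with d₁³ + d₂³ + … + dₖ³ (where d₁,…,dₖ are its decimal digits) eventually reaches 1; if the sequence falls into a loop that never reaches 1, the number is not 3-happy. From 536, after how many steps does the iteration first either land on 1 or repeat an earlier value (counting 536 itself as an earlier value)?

536 → 5³ + 3³ + 6³ = 125 + 27 + 216 = 368
368 → 3³ + 6³ + 8³ = 27 + 216 + 512 = 755
755 → 7³ + 5³ + 5³ = 343 + 125 + 125 = 593
593 → 5³ + 9³ + 3³ = 125 + 729 + 27 = 881
881 → 8³ + 8³ + 1³ = 512 + 512 + 1 = 1025
1025 → 1³ + 0³ + 2³ + 5³ = 1 + 0 + 8 + 125 = 134
134 → 1³ + 3³ + 4³ = 1 + 27 + 64 = 92
92 → 9³ + 2³ = 729 + 8 = 737
737 → 7³ + 3³ + 7³ = 343 + 27 + 343 = 713
713 → 7³ + 1³ + 3³ = 343 + 1 + 27 = 371
371 → 3³ + 7³ + 1³ = 27 + 343 + 1 = 371  — 371 repeats.
That took 11 steps.

11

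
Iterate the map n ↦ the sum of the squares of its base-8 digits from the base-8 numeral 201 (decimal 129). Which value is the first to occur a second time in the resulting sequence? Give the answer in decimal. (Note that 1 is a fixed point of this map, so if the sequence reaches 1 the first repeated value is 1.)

129 = (2,0,1)_8 → 2² + 0² + 1² = 5
5 = (5)_8 → 5² = 25
25 = (3,1)_8 → 3² + 1² = 10
10 = (1,2)_8 → 1² + 2² = 5  — 5 already appeared earlier.

5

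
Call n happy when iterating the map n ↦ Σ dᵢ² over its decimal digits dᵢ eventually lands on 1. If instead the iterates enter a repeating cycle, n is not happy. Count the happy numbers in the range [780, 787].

780: 780 → 113 → 11 → 2 → 4 → 16 → 37 → 58 → 89 → 145 → 42 → 20 → 4  (repeats 4)
781: 781 → 114 → 18 → 65 → 61 → 37 → 58 → 89 → 145 → 42 → 20 → 4 → 16 → 37  (repeats 37)
782: 782 → 117 → 51 → 26 → 40 → 16 → 37 → 58 → 89 → 145 → 42 → 20 → 4 → 16  (repeats 16)
783: 783 → 122 → 9 → 81 → 65 → 61 → 37 → 58 → 89 → 145 → 42 → 20 → 4 → 16 → 37  (repeats 37)
784: 784 → 129 → 86 → 100 → 1  (reaches 1)
785: 785 → 138 → 74 → 65 → 61 → 37 → 58 → 89 → 145 → 42 → 20 → 4 → 16 → 37  (repeats 37)
786: 786 → 149 → 98 → 145 → 42 → 20 → 4 → 16 → 37 → 58 → 89 → 145  (repeats 145)
787: 787 → 162 → 41 → 17 → 50 → 25 → 29 → 85 → 89 → 145 → 42 → 20 → 4 → 16 → 37 → 58 → 89  (repeats 89)
happy: 784

1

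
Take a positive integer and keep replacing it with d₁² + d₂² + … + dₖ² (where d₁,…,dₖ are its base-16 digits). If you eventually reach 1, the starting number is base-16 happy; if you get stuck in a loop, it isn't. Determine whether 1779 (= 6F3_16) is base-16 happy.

not base-16 happy

1779 = (6,15,3)_16 → 6² + 15² + 3² = 36 + 225 + 9 = 270
270 = (1,0,14)_16 → 1² + 0² + 14² = 1 + 0 + 196 = 197
197 = (12,5)_16 → 12² + 5² = 144 + 25 = 169
169 = (10,9)_16 → 10² + 9² = 100 + 81 = 181
181 = (11,5)_16 → 11² + 5² = 121 + 25 = 146
146 = (9,2)_16 → 9² + 2² = 81 + 4 = 85
85 = (5,5)_16 → 5² + 5² = 25 + 25 = 50
50 = (3,2)_16 → 3² + 2² = 9 + 4 = 13
13 = (13)_16 → 13² = 169  — 169 already seen; the sequence cycles without reaching 1.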